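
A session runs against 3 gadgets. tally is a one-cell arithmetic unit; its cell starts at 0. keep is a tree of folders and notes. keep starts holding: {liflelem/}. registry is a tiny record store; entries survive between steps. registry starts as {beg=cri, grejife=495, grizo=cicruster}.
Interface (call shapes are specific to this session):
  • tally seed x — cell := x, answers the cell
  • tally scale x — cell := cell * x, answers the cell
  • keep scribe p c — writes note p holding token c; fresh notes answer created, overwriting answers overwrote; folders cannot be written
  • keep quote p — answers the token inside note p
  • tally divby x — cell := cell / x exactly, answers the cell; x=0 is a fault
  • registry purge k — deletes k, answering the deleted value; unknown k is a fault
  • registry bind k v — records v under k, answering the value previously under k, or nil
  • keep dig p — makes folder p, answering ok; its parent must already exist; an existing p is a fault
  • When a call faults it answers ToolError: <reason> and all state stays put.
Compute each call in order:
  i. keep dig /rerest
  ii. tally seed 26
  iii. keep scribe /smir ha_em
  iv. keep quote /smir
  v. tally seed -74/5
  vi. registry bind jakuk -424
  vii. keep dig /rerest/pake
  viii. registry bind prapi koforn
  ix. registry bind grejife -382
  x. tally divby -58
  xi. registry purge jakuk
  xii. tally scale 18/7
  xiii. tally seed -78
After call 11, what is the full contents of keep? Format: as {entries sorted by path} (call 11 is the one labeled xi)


Step: keep dig[/rerest]
Result: ok
Step: tally seed[26]
Result: 26
Step: keep scribe[/smir; ha_em]
Result: created
Step: keep quote[/smir]
Result: ha_em
Step: tally seed[-74/5]
Result: -74/5
Step: registry bind[jakuk; -424]
Result: nil
Step: keep dig[/rerest/pake]
Result: ok
Step: registry bind[prapi; koforn]
Result: nil
Step: registry bind[grejife; -382]
Result: 495
Step: tally divby[-58]
Result: 37/145
Step: registry purge[jakuk]
Result: -424
Step: tally scale[18/7]
Result: 666/1015
Step: tally seed[-78]
Result: -78

Answer: {liflelem/, rerest/, rerest/pake/, smir=ha_em}


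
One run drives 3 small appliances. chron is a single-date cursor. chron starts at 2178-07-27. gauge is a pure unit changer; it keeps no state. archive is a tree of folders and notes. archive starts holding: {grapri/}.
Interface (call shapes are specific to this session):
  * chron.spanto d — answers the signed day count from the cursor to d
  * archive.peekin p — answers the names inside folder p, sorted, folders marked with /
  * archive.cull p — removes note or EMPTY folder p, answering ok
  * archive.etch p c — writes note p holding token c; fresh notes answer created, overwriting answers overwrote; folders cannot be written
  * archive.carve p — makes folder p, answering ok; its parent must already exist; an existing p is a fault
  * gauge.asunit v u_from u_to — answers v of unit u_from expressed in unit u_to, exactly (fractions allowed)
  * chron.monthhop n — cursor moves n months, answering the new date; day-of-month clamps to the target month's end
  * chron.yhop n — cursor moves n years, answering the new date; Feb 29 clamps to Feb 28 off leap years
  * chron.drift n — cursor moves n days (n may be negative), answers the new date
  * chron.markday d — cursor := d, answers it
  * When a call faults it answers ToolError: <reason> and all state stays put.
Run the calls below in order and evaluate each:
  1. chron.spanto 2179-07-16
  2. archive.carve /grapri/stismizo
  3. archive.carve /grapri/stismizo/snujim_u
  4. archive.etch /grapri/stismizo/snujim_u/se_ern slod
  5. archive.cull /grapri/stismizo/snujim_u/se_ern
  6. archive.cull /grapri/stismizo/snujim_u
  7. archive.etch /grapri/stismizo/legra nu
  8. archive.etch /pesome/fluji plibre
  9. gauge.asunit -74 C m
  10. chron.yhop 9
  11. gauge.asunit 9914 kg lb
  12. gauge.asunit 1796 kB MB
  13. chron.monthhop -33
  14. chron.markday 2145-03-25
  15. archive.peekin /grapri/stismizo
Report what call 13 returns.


Answer: 2184-10-27

Derivation:
I call spanto using d=2179-07-16, which returns 354.
Invoking carve using p=/grapri/stismizo, which returns ok.
Then carve using p=/grapri/stismizo/snujim_u: ok.
I try etch using p=/grapri/stismizo/snujim_u/se_ern, c=slod, and see created.
I call cull using p=/grapri/stismizo/snujim_u/se_ern, giving ok.
Using cull using p=/grapri/stismizo/snujim_u, → ok.
I invoke etch using p=/grapri/stismizo/legra, c=nu, → created.
I invoke etch using p=/pesome/fluji, c=plibre, and observe ToolError: no parent.
Calling asunit using v=-74, u_from=C, u_to=m, and see ToolError: incompatible units.
Next I call yhop using n=9, and get 2187-07-27.
Next I call asunit using v=9914, u_from=kg, u_to=lb, and observe 991400000000/45359237.
I invoke asunit using v=1796, u_from=kB, u_to=MB, → 449/250.
I run monthhop using n=-33, and see 2184-10-27.
Calling markday using d=2145-03-25, and get 2145-03-25.
Using peekin using p=/grapri/stismizo, yielding [legra].


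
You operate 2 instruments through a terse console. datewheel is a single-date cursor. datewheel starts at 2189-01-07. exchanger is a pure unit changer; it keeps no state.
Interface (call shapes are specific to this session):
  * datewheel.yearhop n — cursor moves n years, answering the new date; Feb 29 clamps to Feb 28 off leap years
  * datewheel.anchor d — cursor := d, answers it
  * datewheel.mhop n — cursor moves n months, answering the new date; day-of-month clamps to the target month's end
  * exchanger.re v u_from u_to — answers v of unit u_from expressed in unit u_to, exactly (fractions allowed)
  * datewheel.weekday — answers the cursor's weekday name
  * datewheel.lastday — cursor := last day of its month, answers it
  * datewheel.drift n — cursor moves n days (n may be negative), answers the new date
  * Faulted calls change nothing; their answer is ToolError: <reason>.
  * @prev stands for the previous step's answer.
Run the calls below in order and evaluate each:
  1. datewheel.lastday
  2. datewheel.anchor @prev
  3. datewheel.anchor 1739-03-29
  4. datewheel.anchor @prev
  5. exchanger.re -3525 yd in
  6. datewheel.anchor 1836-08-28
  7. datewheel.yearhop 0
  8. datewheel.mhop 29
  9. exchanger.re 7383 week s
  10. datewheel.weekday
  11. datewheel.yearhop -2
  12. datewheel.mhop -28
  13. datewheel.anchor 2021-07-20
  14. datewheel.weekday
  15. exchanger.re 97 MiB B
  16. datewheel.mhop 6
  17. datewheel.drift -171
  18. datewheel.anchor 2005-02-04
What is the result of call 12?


Step: datewheel.lastday[]
Result: 2189-01-31
Step: datewheel.anchor[d=@prev]
Result: 2189-01-31
Step: datewheel.anchor[d=1739-03-29]
Result: 1739-03-29
Step: datewheel.anchor[d=@prev]
Result: 1739-03-29
Step: exchanger.re[v=-3525; u_from=yd; u_to=in]
Result: -126900
Step: datewheel.anchor[d=1836-08-28]
Result: 1836-08-28
Step: datewheel.yearhop[n=0]
Result: 1836-08-28
Step: datewheel.mhop[n=29]
Result: 1839-01-28
Step: exchanger.re[v=7383; u_from=week; u_to=s]
Result: 4465238400
Step: datewheel.weekday[]
Result: Monday
Step: datewheel.yearhop[n=-2]
Result: 1837-01-28
Step: datewheel.mhop[n=-28]
Result: 1834-09-28
Step: datewheel.anchor[d=2021-07-20]
Result: 2021-07-20
Step: datewheel.weekday[]
Result: Tuesday
Step: exchanger.re[v=97; u_from=MiB; u_to=B]
Result: 101711872
Step: datewheel.mhop[n=6]
Result: 2022-01-20
Step: datewheel.drift[n=-171]
Result: 2021-08-02
Step: datewheel.anchor[d=2005-02-04]
Result: 2005-02-04

Answer: 1834-09-28


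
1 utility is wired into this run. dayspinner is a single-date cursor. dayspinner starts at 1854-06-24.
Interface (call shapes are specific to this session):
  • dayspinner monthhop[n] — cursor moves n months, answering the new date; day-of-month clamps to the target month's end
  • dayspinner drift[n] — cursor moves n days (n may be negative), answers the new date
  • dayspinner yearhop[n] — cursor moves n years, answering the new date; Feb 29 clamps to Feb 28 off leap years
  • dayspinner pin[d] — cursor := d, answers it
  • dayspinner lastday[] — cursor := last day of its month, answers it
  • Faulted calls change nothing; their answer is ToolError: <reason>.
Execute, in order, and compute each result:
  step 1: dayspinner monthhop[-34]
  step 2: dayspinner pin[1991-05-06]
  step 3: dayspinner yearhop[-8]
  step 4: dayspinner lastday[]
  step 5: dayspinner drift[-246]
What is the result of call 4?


Do: dayspinner monthhop[n→-34]
See: 1851-08-24
Do: dayspinner pin[d→1991-05-06]
See: 1991-05-06
Do: dayspinner yearhop[n→-8]
See: 1983-05-06
Do: dayspinner lastday[]
See: 1983-05-31
Do: dayspinner drift[n→-246]
See: 1982-09-27

Answer: 1983-05-31


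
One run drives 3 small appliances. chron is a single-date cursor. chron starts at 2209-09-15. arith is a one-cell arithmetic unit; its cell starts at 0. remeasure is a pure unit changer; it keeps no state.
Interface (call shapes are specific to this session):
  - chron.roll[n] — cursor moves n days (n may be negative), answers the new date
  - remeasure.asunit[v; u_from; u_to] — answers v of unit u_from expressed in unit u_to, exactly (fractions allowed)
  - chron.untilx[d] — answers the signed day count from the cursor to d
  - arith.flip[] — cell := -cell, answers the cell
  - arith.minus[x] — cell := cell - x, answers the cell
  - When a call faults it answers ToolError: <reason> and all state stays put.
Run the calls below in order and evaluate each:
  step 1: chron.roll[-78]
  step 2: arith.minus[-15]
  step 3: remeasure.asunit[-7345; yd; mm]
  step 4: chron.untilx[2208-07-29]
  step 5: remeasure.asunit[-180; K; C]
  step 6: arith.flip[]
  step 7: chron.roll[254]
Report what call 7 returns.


Using chron.roll on -78, yielding 2209-06-29.
I run arith.minus on -15, — result: 15.
Calling remeasure.asunit on -7345, yd, mm, and see -6716268.
I invoke chron.untilx on 2208-07-29, and see -335.
I use remeasure.asunit on -180, K, C, giving -9063/20.
Now I run arith.flip, — result: -15.
Invoking chron.roll on 254, which returns 2210-03-10.

Answer: 2210-03-10


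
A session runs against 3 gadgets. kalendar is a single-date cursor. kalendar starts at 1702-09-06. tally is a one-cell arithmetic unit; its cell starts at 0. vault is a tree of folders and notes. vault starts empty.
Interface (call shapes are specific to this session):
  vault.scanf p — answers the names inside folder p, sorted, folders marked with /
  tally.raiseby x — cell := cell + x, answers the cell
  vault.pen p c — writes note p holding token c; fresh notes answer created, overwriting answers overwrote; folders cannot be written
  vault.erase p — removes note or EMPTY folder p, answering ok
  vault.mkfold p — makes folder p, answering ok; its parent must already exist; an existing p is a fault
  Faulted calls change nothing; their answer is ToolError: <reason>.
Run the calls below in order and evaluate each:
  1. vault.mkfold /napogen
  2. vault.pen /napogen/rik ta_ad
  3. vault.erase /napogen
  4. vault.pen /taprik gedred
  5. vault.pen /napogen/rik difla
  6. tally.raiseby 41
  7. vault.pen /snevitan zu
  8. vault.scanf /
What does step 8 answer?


Answer: [napogen/, snevitan, taprik]

Derivation:
~$ vault.mkfold p=/napogen
:: ok
~$ vault.pen p=/napogen/rik c=ta_ad
:: created
~$ vault.erase p=/napogen
:: ToolError: not empty
~$ vault.pen p=/taprik c=gedred
:: created
~$ vault.pen p=/napogen/rik c=difla
:: overwrote
~$ tally.raiseby x=41
:: 41
~$ vault.pen p=/snevitan c=zu
:: created
~$ vault.scanf p=/
:: [napogen/, snevitan, taprik]


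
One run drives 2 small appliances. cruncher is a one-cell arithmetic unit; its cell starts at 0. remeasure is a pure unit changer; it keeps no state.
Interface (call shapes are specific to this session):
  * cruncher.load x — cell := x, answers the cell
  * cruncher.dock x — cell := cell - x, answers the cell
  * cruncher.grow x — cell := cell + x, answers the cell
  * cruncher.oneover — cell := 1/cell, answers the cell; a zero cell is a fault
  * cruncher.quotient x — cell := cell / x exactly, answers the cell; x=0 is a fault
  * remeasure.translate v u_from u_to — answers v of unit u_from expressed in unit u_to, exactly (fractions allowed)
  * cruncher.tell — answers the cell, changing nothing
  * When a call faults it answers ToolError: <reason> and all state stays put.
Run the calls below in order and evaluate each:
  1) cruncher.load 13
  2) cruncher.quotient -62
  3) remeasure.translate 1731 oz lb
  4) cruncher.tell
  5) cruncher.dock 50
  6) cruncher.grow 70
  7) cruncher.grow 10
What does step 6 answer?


Answer: 1227/62

Derivation:
→ cruncher.load(x→13)
← 13
→ cruncher.quotient(x→-62)
← -13/62
→ remeasure.translate(v→1731, u_from→oz, u_to→lb)
← 1731/16
→ cruncher.tell()
← -13/62
→ cruncher.dock(x→50)
← -3113/62
→ cruncher.grow(x→70)
← 1227/62
→ cruncher.grow(x→10)
← 1847/62


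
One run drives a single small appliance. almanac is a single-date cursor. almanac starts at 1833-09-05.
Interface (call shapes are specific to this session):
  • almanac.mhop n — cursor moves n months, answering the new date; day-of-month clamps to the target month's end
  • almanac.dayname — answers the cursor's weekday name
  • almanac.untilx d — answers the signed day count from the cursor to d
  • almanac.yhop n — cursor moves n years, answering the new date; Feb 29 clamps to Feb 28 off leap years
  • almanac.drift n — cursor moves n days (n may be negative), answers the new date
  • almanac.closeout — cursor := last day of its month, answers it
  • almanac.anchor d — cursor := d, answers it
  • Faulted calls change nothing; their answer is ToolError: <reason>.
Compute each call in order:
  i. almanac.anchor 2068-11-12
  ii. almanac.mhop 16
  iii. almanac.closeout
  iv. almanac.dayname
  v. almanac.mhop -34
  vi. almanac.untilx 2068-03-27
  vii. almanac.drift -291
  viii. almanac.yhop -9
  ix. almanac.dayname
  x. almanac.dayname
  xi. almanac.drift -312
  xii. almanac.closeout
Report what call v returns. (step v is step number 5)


Answer: 2067-05-31

Derivation:
→ almanac.anchor(2068-11-12)
← 2068-11-12
→ almanac.mhop(16)
← 2070-03-12
→ almanac.closeout()
← 2070-03-31
→ almanac.dayname()
← Monday
→ almanac.mhop(-34)
← 2067-05-31
→ almanac.untilx(2068-03-27)
← 301
→ almanac.drift(-291)
← 2066-08-13
→ almanac.yhop(-9)
← 2057-08-13
→ almanac.dayname()
← Monday
→ almanac.dayname()
← Monday
→ almanac.drift(-312)
← 2056-10-05
→ almanac.closeout()
← 2056-10-31


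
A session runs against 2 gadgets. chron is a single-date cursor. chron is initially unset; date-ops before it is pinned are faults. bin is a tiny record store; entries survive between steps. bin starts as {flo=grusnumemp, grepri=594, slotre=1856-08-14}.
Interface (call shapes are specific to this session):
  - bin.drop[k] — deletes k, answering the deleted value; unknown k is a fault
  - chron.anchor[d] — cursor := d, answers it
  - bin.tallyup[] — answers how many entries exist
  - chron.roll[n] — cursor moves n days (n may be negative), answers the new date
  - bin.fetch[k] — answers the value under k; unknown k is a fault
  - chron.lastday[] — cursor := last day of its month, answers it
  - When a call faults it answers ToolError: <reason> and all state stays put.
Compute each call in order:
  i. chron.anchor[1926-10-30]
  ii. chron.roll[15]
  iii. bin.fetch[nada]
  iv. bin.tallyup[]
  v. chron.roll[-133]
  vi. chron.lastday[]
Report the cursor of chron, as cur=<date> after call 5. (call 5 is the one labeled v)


Calling chron.anchor on d=1926-10-30: 1926-10-30.
Calling chron.roll on n=15, which returns 1926-11-14.
I try bin.fetch on k=nada, and see ToolError: no such key nada.
I try bin.tallyup(), and observe 3.
Calling chron.roll on n=-133: 1926-07-04.
Now I run chron.lastday, which returns 1926-07-31.

Answer: cur=1926-07-04


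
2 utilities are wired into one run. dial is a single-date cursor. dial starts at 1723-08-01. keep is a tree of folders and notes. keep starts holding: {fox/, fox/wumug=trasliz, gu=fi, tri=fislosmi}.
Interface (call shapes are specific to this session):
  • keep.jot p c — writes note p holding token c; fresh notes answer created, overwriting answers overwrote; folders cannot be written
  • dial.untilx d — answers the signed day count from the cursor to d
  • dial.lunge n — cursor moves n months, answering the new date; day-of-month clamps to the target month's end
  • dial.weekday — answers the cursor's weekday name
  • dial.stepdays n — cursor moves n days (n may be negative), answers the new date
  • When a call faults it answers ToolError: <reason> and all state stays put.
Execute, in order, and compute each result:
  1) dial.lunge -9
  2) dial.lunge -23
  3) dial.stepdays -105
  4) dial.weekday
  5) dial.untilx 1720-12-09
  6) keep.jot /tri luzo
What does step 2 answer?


Act: dial.lunge[-9]
Obs: 1722-11-01
Act: dial.lunge[-23]
Obs: 1720-12-01
Act: dial.stepdays[-105]
Obs: 1720-08-18
Act: dial.weekday[]
Obs: Sunday
Act: dial.untilx[1720-12-09]
Obs: 113
Act: keep.jot[/tri; luzo]
Obs: overwrote

Answer: 1720-12-01


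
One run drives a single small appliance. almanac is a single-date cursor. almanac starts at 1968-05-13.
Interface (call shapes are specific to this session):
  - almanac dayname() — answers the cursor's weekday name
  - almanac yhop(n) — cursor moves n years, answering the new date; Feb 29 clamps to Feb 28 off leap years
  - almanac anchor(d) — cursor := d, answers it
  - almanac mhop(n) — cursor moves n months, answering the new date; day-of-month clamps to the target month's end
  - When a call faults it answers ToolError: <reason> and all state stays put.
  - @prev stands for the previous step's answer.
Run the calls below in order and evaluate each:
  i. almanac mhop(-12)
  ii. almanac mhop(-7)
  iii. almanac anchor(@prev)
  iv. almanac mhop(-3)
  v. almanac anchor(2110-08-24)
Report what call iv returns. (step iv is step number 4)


Answer: 1966-07-13

Derivation:
[in] almanac mhop n: -12
[out] 1967-05-13
[in] almanac mhop n: -7
[out] 1966-10-13
[in] almanac anchor d: @prev
[out] 1966-10-13
[in] almanac mhop n: -3
[out] 1966-07-13
[in] almanac anchor d: 2110-08-24
[out] 2110-08-24


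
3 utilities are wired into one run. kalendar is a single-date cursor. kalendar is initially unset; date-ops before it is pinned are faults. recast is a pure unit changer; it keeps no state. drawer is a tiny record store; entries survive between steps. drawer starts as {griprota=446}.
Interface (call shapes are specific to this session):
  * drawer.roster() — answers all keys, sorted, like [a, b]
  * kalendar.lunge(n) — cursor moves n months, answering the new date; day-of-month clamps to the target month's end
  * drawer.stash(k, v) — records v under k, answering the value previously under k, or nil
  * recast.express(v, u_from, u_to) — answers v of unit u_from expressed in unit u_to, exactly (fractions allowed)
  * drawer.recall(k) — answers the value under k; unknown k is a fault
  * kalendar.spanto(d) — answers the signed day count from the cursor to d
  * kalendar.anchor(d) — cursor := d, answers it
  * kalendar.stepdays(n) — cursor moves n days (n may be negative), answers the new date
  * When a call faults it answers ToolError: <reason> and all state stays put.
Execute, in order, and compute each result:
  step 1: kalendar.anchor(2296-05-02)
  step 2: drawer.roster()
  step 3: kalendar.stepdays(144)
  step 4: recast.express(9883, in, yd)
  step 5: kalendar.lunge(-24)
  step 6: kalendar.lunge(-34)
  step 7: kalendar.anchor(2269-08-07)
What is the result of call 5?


Act: anchor[d=2296-05-02]
Obs: 2296-05-02
Act: roster[]
Obs: [griprota]
Act: stepdays[n=144]
Obs: 2296-09-23
Act: express[v=9883; u_from=in; u_to=yd]
Obs: 9883/36
Act: lunge[n=-24]
Obs: 2294-09-23
Act: lunge[n=-34]
Obs: 2291-11-23
Act: anchor[d=2269-08-07]
Obs: 2269-08-07

Answer: 2294-09-23


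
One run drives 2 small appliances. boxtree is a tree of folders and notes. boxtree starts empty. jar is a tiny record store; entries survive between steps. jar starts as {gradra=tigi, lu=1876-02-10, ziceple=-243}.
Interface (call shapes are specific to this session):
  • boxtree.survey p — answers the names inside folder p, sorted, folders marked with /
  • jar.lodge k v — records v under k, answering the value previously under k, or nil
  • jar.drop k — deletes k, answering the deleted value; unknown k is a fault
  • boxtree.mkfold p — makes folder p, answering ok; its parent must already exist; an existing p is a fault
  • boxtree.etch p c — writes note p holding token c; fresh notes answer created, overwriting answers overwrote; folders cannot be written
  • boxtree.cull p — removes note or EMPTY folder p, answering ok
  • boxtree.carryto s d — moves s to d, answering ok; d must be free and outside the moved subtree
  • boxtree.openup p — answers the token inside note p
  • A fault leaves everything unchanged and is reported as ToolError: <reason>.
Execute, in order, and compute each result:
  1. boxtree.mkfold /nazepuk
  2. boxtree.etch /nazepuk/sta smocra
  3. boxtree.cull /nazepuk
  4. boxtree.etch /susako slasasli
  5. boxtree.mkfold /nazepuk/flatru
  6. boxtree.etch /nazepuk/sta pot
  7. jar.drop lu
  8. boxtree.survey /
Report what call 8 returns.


Answer: [nazepuk/, susako]

Derivation:
-- mkfold(p='/nazepuk') ~> ok
-- etch(p='/nazepuk/sta', c='smocra') ~> created
-- cull(p='/nazepuk') ~> ToolError: not empty
-- etch(p='/susako', c='slasasli') ~> created
-- mkfold(p='/nazepuk/flatru') ~> ok
-- etch(p='/nazepuk/sta', c='pot') ~> overwrote
-- drop(k='lu') ~> 1876-02-10
-- survey(p='/') ~> [nazepuk/, susako]


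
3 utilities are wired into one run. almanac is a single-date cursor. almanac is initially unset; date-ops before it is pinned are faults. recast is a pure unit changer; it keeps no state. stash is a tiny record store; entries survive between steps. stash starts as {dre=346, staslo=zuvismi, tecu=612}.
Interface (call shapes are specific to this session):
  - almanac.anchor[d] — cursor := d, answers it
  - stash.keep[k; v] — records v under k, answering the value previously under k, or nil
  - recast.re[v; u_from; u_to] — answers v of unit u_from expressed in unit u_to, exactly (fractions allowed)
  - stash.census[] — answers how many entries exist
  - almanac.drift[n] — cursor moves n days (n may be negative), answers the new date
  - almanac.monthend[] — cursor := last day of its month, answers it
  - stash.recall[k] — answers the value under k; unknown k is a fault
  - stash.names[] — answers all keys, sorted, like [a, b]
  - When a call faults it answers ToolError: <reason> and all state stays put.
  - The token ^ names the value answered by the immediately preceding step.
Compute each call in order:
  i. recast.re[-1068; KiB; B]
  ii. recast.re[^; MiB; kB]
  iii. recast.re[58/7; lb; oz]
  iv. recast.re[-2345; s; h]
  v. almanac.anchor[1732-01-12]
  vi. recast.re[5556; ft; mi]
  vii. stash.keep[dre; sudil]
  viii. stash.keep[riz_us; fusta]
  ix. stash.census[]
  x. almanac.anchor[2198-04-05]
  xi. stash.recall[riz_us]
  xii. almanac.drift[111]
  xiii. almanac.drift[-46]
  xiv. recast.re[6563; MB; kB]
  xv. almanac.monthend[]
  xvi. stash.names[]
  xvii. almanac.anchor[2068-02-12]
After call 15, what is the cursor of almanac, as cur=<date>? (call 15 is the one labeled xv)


Answer: cur=2198-06-30

Derivation:
Next I call recast.re with v='-1068', u_from='KiB', u_to='B', giving -1093632.
Now I run recast.re with v='^', u_from='MiB', u_to='kB': -143344533504/125.
I use recast.re with v='58/7', u_from='lb', u_to='oz', and get 928/7.
I try recast.re with v='-2345', u_from='s', u_to='h', which returns -469/720.
I use almanac.anchor with d='1732-01-12', → 1732-01-12.
Now I run recast.re with v='5556', u_from='ft', u_to='mi', and see 463/440.
Then stash.keep with k='dre', v='sudil', and observe 346.
I use stash.keep with k='riz_us', v='fusta', and get nil.
I invoke stash.census(), and get 4.
Calling almanac.anchor with d='2198-04-05', giving 2198-04-05.
I call stash.recall with k='riz_us', — result: fusta.
Invoking almanac.drift with n='111', — result: 2198-07-25.
I use almanac.drift with n='-46': 2198-06-09.
Invoking recast.re with v='6563', u_from='MB', u_to='kB', and see 6563000.
I try almanac.monthend(), and get 2198-06-30.
Calling stash.names, which returns [dre, riz_us, staslo, tecu].
Now I run almanac.anchor with d='2068-02-12', and see 2068-02-12.


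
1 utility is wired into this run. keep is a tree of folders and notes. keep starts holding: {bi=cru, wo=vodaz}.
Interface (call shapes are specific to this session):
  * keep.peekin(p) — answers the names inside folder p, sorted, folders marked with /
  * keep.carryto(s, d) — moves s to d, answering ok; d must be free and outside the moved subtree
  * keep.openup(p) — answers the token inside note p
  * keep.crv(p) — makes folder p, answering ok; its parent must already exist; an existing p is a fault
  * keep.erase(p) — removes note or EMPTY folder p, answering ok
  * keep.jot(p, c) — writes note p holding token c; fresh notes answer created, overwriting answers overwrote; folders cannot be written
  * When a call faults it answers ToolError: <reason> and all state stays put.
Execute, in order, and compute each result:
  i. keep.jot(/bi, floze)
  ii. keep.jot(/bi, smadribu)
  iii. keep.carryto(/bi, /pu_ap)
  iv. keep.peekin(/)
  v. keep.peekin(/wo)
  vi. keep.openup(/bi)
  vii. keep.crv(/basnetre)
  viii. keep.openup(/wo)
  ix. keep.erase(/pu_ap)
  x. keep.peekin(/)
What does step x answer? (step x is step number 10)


Answer: [basnetre/, wo]

Derivation:
[in] jot /bi floze
[out] overwrote
[in] jot /bi smadribu
[out] overwrote
[in] carryto /bi /pu_ap
[out] ok
[in] peekin /
[out] [pu_ap, wo]
[in] peekin /wo
[out] ToolError: not a directory
[in] openup /bi
[out] ToolError: not found
[in] crv /basnetre
[out] ok
[in] openup /wo
[out] vodaz
[in] erase /pu_ap
[out] ok
[in] peekin /
[out] [basnetre/, wo]


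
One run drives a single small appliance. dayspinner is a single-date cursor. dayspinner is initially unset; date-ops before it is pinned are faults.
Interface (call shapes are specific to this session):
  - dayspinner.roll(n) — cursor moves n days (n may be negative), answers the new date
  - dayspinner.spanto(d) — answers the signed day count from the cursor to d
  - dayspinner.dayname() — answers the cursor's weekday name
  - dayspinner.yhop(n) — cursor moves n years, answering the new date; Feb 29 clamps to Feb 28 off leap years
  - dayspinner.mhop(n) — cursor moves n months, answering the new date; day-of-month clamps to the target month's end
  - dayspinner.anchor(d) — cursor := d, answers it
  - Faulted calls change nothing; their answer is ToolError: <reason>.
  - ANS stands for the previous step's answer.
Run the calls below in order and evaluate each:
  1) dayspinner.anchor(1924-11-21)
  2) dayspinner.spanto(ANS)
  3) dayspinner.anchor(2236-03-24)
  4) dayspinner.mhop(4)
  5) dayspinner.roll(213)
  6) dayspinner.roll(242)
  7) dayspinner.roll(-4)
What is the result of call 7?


[in] anchor d=1924-11-21
= 1924-11-21
[in] spanto d=ANS
= 0
[in] anchor d=2236-03-24
= 2236-03-24
[in] mhop n=4
= 2236-07-24
[in] roll n=213
= 2237-02-22
[in] roll n=242
= 2237-10-22
[in] roll n=-4
= 2237-10-18

Answer: 2237-10-18


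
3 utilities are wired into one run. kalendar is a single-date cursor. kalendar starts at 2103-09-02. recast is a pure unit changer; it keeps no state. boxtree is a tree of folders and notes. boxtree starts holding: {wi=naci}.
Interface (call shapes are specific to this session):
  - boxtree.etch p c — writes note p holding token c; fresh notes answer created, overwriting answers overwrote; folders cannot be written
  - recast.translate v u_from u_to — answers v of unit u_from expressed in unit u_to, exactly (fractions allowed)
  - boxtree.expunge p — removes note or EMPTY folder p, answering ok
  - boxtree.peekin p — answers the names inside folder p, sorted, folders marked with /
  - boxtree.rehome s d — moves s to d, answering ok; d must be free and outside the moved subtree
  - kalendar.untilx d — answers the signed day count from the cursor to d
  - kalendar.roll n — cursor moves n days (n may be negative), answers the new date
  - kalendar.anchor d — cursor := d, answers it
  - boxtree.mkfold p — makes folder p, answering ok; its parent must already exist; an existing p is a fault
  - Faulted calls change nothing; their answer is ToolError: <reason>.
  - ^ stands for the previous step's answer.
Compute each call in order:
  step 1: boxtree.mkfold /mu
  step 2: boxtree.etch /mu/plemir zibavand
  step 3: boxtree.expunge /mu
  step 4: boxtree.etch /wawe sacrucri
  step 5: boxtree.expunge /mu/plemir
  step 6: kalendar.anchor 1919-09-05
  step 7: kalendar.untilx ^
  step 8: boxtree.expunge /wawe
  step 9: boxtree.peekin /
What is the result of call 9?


Answer: [mu/, wi]

Derivation:
% 1. boxtree.mkfold(p: /mu) == ok
% 2. boxtree.etch(p: /mu/plemir, c: zibavand) == created
% 3. boxtree.expunge(p: /mu) == ToolError: not empty
% 4. boxtree.etch(p: /wawe, c: sacrucri) == created
% 5. boxtree.expunge(p: /mu/plemir) == ok
% 6. kalendar.anchor(d: 1919-09-05) == 1919-09-05
% 7. kalendar.untilx(d: ^) == 0
% 8. boxtree.expunge(p: /wawe) == ok
% 9. boxtree.peekin(p: /) == [mu/, wi]


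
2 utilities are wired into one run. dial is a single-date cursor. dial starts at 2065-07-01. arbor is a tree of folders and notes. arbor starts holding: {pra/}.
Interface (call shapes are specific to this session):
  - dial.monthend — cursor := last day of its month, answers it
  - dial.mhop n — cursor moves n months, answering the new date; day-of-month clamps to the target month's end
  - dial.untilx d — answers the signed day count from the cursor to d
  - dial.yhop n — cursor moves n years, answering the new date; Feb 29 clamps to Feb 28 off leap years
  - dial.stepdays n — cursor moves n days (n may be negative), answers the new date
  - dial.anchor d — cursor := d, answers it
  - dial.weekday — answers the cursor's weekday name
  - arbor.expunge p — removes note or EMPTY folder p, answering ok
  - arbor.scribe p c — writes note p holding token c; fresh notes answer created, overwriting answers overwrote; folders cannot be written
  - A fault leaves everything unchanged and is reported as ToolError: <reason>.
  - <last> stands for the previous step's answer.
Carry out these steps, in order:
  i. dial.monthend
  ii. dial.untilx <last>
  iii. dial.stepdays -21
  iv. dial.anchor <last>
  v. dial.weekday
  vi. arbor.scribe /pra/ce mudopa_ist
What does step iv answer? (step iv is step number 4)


·→ dial.monthend()
·← 2065-07-31
·→ dial.untilx(d='<last>')
·← 0
·→ dial.stepdays(n='-21')
·← 2065-07-10
·→ dial.anchor(d='<last>')
·← 2065-07-10
·→ dial.weekday()
·← Friday
·→ arbor.scribe(p='/pra/ce', c='mudopa_ist')
·← created

Answer: 2065-07-10


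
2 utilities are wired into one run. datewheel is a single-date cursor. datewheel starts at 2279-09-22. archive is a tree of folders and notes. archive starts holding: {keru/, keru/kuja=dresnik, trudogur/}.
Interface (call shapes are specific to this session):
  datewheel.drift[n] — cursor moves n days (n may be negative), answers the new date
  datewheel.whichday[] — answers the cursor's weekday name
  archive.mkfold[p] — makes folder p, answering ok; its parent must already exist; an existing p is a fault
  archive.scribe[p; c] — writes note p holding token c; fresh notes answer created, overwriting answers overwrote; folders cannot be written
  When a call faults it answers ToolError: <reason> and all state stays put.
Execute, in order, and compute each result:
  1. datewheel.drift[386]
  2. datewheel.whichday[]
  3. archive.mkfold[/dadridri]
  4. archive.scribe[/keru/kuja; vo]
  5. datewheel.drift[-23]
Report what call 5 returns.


Answer: 2280-09-19

Derivation:
==> datewheel.drift(n='386')
<== 2280-10-12
==> datewheel.whichday()
<== Tuesday
==> archive.mkfold(p='/dadridri')
<== ok
==> archive.scribe(p='/keru/kuja', c='vo')
<== overwrote
==> datewheel.drift(n='-23')
<== 2280-09-19


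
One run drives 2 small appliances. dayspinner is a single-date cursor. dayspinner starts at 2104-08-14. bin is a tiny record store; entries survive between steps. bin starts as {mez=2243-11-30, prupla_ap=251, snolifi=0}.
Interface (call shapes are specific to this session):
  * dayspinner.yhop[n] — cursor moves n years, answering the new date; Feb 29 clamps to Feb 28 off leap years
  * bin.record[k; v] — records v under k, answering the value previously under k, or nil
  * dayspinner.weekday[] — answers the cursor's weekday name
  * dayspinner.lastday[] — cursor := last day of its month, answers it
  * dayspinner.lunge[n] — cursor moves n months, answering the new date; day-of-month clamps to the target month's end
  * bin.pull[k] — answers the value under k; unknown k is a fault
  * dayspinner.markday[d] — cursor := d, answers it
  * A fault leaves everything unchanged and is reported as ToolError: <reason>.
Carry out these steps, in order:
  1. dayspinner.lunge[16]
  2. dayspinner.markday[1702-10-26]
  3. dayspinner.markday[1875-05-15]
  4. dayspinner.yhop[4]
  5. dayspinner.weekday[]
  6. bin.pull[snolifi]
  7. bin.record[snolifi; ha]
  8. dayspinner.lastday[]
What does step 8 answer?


Answer: 1879-05-31

Derivation:
I invoke dayspinner.lunge on 16, giving 2105-12-14.
Invoking dayspinner.markday on 1702-10-26: 1702-10-26.
Calling dayspinner.markday on 1875-05-15, giving 1875-05-15.
I call dayspinner.yhop on 4, → 1879-05-15.
I invoke dayspinner.weekday(), and observe Thursday.
Using bin.pull on snolifi, — result: 0.
I try bin.record on snolifi, ha, — result: 0.
I use dayspinner.lastday, and get 1879-05-31.


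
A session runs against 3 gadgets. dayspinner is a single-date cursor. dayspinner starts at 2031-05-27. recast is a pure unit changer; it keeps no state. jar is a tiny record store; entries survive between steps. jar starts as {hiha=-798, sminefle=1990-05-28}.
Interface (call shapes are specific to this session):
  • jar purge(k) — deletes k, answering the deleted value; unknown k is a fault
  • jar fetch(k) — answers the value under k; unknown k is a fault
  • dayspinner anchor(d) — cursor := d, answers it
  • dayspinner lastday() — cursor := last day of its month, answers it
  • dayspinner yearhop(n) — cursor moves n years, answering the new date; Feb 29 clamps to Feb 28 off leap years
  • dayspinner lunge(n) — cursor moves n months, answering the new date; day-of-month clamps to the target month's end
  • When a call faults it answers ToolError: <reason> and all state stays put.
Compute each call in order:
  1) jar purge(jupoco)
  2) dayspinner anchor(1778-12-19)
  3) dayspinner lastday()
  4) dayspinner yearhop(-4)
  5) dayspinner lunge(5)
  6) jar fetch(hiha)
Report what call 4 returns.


I invoke jar purge passing k→jupoco, → ToolError: no such key jupoco.
Now I run dayspinner anchor passing d→1778-12-19, → 1778-12-19.
Now I run dayspinner lastday, → 1778-12-31.
Now I run dayspinner yearhop passing n→-4, giving 1774-12-31.
Using dayspinner lunge passing n→5, — result: 1775-05-31.
I invoke jar fetch passing k→hiha, and see -798.

Answer: 1774-12-31


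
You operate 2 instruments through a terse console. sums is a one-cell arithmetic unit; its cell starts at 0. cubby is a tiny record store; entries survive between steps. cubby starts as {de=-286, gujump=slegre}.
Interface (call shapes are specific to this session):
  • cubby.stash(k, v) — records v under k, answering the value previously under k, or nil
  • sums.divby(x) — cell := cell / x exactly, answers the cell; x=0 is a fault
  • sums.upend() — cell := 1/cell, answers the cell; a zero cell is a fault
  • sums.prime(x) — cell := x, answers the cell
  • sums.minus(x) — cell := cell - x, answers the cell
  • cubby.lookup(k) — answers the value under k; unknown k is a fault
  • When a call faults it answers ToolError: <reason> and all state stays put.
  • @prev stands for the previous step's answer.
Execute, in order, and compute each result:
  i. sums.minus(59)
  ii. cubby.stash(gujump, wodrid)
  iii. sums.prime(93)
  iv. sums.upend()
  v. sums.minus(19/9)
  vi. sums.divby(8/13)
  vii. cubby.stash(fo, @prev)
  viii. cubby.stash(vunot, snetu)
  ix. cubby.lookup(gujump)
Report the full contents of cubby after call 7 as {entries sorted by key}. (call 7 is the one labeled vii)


Answer: {de=-286, fo=-3809/1116, gujump=wodrid}

Derivation:
I invoke sums.minus with x=59, and observe -59.
Then cubby.stash with k=gujump, v=wodrid, and get slegre.
I call sums.prime with x=93, which returns 93.
Invoking sums.upend(): 1/93.
I try sums.minus with x=19/9, and observe -586/279.
Next I call sums.divby with x=8/13, and get -3809/1116.
Invoking cubby.stash with k=fo, v=@prev, → nil.
I use cubby.stash with k=vunot, v=snetu: nil.
I try cubby.lookup with k=gujump, giving wodrid.


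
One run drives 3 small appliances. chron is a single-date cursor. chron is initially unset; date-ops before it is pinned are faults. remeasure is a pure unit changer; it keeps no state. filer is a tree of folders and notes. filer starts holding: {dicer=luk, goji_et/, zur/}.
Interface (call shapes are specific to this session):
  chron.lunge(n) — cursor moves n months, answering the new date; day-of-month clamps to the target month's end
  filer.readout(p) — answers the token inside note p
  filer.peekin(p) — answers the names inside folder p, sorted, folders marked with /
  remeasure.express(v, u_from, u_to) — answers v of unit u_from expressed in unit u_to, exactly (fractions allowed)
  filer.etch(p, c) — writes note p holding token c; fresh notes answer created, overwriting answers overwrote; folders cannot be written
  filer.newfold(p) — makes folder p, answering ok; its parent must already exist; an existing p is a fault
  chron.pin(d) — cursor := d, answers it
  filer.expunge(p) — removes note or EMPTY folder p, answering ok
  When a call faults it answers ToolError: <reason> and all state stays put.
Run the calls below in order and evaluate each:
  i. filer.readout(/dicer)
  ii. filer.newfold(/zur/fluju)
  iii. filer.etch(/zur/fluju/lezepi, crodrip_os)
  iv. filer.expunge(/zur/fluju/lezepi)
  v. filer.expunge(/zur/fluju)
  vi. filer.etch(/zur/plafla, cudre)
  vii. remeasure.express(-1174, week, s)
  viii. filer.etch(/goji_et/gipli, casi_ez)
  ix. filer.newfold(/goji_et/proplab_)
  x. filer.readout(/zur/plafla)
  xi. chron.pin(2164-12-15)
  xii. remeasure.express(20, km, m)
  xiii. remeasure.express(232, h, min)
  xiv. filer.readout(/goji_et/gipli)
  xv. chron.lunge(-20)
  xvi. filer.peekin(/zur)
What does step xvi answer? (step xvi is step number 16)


CALL readout[p='/dicer']
RET  luk
CALL newfold[p='/zur/fluju']
RET  ok
CALL etch[p='/zur/fluju/lezepi'; c='crodrip_os']
RET  created
CALL expunge[p='/zur/fluju/lezepi']
RET  ok
CALL expunge[p='/zur/fluju']
RET  ok
CALL etch[p='/zur/plafla'; c='cudre']
RET  created
CALL express[v='-1174'; u_from='week'; u_to='s']
RET  -710035200
CALL etch[p='/goji_et/gipli'; c='casi_ez']
RET  created
CALL newfold[p='/goji_et/proplab_']
RET  ok
CALL readout[p='/zur/plafla']
RET  cudre
CALL pin[d='2164-12-15']
RET  2164-12-15
CALL express[v='20'; u_from='km'; u_to='m']
RET  20000
CALL express[v='232'; u_from='h'; u_to='min']
RET  13920
CALL readout[p='/goji_et/gipli']
RET  casi_ez
CALL lunge[n='-20']
RET  2163-04-15
CALL peekin[p='/zur']
RET  [plafla]

Answer: [plafla]


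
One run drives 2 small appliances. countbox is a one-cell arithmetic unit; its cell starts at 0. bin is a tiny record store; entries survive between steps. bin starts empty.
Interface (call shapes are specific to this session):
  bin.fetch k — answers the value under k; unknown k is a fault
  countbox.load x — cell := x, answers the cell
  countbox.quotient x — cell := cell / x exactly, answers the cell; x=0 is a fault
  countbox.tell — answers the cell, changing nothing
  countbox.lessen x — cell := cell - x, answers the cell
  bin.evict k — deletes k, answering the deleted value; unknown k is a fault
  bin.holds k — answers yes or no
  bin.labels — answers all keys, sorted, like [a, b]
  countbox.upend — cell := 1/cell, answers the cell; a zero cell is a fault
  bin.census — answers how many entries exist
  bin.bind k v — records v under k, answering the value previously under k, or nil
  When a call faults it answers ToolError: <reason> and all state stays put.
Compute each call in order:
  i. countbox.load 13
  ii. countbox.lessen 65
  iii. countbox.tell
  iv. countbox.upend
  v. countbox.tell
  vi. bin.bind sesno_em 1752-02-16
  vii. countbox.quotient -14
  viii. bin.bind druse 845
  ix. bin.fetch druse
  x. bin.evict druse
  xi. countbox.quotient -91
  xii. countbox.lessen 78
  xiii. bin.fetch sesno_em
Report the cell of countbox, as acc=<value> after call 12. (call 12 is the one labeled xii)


Answer: acc=-5167345/66248

Derivation:
> countbox.load x→13
[out] 13
> countbox.lessen x→65
[out] -52
> countbox.tell
[out] -52
> countbox.upend
[out] -1/52
> countbox.tell
[out] -1/52
> bin.bind k→sesno_em v→1752-02-16
[out] nil
> countbox.quotient x→-14
[out] 1/728
> bin.bind k→druse v→845
[out] nil
> bin.fetch k→druse
[out] 845
> bin.evict k→druse
[out] 845
> countbox.quotient x→-91
[out] -1/66248
> countbox.lessen x→78
[out] -5167345/66248
> bin.fetch k→sesno_em
[out] 1752-02-16
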